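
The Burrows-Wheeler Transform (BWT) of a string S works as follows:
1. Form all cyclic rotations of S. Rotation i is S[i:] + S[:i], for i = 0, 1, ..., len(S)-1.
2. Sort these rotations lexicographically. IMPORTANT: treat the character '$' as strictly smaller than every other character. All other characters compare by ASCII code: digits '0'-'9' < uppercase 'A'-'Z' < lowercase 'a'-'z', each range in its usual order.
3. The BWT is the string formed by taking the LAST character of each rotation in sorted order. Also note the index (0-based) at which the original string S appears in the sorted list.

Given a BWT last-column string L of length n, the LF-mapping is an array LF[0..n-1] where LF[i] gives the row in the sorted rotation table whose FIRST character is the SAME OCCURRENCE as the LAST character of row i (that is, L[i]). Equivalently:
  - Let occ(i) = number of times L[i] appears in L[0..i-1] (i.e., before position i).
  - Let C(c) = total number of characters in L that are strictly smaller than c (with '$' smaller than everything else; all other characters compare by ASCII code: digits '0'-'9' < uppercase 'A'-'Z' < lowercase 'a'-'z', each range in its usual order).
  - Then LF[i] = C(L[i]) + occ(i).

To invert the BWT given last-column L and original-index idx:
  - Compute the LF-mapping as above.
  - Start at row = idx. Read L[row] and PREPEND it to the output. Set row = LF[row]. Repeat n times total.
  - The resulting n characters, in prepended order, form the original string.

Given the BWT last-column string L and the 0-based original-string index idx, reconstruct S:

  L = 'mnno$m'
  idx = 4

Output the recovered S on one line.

LF mapping: 1 3 4 5 0 2
Walk LF starting at row 4, prepending L[row]:
  step 1: row=4, L[4]='$', prepend. Next row=LF[4]=0
  step 2: row=0, L[0]='m', prepend. Next row=LF[0]=1
  step 3: row=1, L[1]='n', prepend. Next row=LF[1]=3
  step 4: row=3, L[3]='o', prepend. Next row=LF[3]=5
  step 5: row=5, L[5]='m', prepend. Next row=LF[5]=2
  step 6: row=2, L[2]='n', prepend. Next row=LF[2]=4
Reversed output: nmonm$

Answer: nmonm$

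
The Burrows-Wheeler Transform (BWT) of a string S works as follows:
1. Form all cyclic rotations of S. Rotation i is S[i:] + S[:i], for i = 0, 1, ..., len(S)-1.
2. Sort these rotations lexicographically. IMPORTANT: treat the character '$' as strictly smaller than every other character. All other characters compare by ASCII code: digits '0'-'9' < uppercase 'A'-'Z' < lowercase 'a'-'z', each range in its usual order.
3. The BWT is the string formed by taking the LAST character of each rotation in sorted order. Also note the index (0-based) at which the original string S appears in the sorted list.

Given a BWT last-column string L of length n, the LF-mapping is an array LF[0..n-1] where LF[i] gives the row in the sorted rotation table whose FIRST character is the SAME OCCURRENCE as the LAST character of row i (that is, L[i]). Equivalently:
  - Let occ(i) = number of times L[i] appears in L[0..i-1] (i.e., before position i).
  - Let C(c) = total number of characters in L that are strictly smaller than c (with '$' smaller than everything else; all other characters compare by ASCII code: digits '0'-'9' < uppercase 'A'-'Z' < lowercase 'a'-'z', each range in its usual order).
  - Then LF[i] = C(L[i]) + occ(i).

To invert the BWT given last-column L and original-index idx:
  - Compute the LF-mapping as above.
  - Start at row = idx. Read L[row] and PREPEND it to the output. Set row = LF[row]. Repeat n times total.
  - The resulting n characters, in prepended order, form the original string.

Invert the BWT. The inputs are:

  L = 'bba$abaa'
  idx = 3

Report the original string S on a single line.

LF mapping: 5 6 1 0 2 7 3 4
Walk LF starting at row 3, prepending L[row]:
  step 1: row=3, L[3]='$', prepend. Next row=LF[3]=0
  step 2: row=0, L[0]='b', prepend. Next row=LF[0]=5
  step 3: row=5, L[5]='b', prepend. Next row=LF[5]=7
  step 4: row=7, L[7]='a', prepend. Next row=LF[7]=4
  step 5: row=4, L[4]='a', prepend. Next row=LF[4]=2
  step 6: row=2, L[2]='a', prepend. Next row=LF[2]=1
  step 7: row=1, L[1]='b', prepend. Next row=LF[1]=6
  step 8: row=6, L[6]='a', prepend. Next row=LF[6]=3
Reversed output: abaaabb$

Answer: abaaabb$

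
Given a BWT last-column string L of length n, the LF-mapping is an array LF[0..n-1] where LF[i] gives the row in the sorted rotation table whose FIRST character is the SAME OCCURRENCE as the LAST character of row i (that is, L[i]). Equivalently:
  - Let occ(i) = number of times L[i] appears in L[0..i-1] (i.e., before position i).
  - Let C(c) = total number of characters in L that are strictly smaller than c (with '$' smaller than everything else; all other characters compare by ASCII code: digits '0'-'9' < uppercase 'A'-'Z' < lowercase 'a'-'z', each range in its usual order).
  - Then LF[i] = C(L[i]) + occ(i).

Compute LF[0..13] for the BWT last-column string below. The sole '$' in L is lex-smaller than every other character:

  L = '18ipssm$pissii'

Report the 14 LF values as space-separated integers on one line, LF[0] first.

Char counts: '$':1, '1':1, '8':1, 'i':4, 'm':1, 'p':2, 's':4
C (first-col start): C('$')=0, C('1')=1, C('8')=2, C('i')=3, C('m')=7, C('p')=8, C('s')=10
L[0]='1': occ=0, LF[0]=C('1')+0=1+0=1
L[1]='8': occ=0, LF[1]=C('8')+0=2+0=2
L[2]='i': occ=0, LF[2]=C('i')+0=3+0=3
L[3]='p': occ=0, LF[3]=C('p')+0=8+0=8
L[4]='s': occ=0, LF[4]=C('s')+0=10+0=10
L[5]='s': occ=1, LF[5]=C('s')+1=10+1=11
L[6]='m': occ=0, LF[6]=C('m')+0=7+0=7
L[7]='$': occ=0, LF[7]=C('$')+0=0+0=0
L[8]='p': occ=1, LF[8]=C('p')+1=8+1=9
L[9]='i': occ=1, LF[9]=C('i')+1=3+1=4
L[10]='s': occ=2, LF[10]=C('s')+2=10+2=12
L[11]='s': occ=3, LF[11]=C('s')+3=10+3=13
L[12]='i': occ=2, LF[12]=C('i')+2=3+2=5
L[13]='i': occ=3, LF[13]=C('i')+3=3+3=6

Answer: 1 2 3 8 10 11 7 0 9 4 12 13 5 6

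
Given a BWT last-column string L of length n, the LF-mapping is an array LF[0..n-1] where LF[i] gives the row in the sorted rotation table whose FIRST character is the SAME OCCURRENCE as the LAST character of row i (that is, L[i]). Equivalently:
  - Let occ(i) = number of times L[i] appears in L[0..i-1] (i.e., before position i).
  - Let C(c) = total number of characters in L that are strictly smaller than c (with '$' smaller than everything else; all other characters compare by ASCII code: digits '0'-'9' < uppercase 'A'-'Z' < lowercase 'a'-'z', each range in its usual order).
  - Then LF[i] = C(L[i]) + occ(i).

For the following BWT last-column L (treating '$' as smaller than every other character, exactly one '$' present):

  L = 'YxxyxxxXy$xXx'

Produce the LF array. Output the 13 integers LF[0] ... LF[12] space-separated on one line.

Answer: 3 4 5 11 6 7 8 1 12 0 9 2 10

Derivation:
Char counts: '$':1, 'X':2, 'Y':1, 'x':7, 'y':2
C (first-col start): C('$')=0, C('X')=1, C('Y')=3, C('x')=4, C('y')=11
L[0]='Y': occ=0, LF[0]=C('Y')+0=3+0=3
L[1]='x': occ=0, LF[1]=C('x')+0=4+0=4
L[2]='x': occ=1, LF[2]=C('x')+1=4+1=5
L[3]='y': occ=0, LF[3]=C('y')+0=11+0=11
L[4]='x': occ=2, LF[4]=C('x')+2=4+2=6
L[5]='x': occ=3, LF[5]=C('x')+3=4+3=7
L[6]='x': occ=4, LF[6]=C('x')+4=4+4=8
L[7]='X': occ=0, LF[7]=C('X')+0=1+0=1
L[8]='y': occ=1, LF[8]=C('y')+1=11+1=12
L[9]='$': occ=0, LF[9]=C('$')+0=0+0=0
L[10]='x': occ=5, LF[10]=C('x')+5=4+5=9
L[11]='X': occ=1, LF[11]=C('X')+1=1+1=2
L[12]='x': occ=6, LF[12]=C('x')+6=4+6=10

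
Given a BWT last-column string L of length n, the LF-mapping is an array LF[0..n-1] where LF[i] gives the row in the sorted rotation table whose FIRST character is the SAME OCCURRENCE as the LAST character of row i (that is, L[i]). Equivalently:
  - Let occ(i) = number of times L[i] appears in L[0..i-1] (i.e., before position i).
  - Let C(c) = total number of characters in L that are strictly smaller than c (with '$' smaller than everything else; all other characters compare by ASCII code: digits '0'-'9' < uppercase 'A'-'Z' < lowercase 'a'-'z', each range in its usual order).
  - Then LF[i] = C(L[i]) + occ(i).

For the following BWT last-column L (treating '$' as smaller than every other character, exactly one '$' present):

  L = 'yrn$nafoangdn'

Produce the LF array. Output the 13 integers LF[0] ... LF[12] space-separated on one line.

Answer: 12 11 6 0 7 1 4 10 2 8 5 3 9

Derivation:
Char counts: '$':1, 'a':2, 'd':1, 'f':1, 'g':1, 'n':4, 'o':1, 'r':1, 'y':1
C (first-col start): C('$')=0, C('a')=1, C('d')=3, C('f')=4, C('g')=5, C('n')=6, C('o')=10, C('r')=11, C('y')=12
L[0]='y': occ=0, LF[0]=C('y')+0=12+0=12
L[1]='r': occ=0, LF[1]=C('r')+0=11+0=11
L[2]='n': occ=0, LF[2]=C('n')+0=6+0=6
L[3]='$': occ=0, LF[3]=C('$')+0=0+0=0
L[4]='n': occ=1, LF[4]=C('n')+1=6+1=7
L[5]='a': occ=0, LF[5]=C('a')+0=1+0=1
L[6]='f': occ=0, LF[6]=C('f')+0=4+0=4
L[7]='o': occ=0, LF[7]=C('o')+0=10+0=10
L[8]='a': occ=1, LF[8]=C('a')+1=1+1=2
L[9]='n': occ=2, LF[9]=C('n')+2=6+2=8
L[10]='g': occ=0, LF[10]=C('g')+0=5+0=5
L[11]='d': occ=0, LF[11]=C('d')+0=3+0=3
L[12]='n': occ=3, LF[12]=C('n')+3=6+3=9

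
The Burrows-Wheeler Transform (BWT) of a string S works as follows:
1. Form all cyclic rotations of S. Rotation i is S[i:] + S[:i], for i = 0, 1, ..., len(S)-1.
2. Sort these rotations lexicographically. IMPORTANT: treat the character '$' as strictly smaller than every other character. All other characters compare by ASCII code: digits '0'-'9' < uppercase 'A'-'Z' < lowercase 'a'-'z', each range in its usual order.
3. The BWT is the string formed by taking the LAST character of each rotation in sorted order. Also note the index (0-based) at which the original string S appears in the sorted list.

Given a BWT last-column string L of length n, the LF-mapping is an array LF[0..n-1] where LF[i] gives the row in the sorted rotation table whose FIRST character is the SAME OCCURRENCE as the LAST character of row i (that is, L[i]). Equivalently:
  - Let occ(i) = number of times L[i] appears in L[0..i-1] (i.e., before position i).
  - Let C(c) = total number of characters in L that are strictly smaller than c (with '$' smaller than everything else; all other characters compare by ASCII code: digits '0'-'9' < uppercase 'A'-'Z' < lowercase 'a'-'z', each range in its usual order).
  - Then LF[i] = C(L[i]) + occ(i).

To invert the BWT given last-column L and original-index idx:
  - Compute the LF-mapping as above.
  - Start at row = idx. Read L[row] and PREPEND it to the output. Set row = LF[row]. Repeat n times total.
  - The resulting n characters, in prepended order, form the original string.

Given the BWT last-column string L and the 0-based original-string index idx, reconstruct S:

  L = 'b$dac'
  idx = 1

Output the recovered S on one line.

Answer: acdb$

Derivation:
LF mapping: 2 0 4 1 3
Walk LF starting at row 1, prepending L[row]:
  step 1: row=1, L[1]='$', prepend. Next row=LF[1]=0
  step 2: row=0, L[0]='b', prepend. Next row=LF[0]=2
  step 3: row=2, L[2]='d', prepend. Next row=LF[2]=4
  step 4: row=4, L[4]='c', prepend. Next row=LF[4]=3
  step 5: row=3, L[3]='a', prepend. Next row=LF[3]=1
Reversed output: acdb$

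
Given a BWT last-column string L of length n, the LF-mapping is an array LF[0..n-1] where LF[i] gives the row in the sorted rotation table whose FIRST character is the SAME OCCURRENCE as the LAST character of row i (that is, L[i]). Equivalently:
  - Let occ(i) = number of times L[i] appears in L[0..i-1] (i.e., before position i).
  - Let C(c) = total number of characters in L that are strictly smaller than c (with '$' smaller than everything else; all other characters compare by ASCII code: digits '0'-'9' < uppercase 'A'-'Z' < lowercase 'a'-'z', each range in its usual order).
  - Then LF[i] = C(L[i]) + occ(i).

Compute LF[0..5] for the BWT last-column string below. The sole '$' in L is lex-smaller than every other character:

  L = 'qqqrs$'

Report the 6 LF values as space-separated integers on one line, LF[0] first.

Char counts: '$':1, 'q':3, 'r':1, 's':1
C (first-col start): C('$')=0, C('q')=1, C('r')=4, C('s')=5
L[0]='q': occ=0, LF[0]=C('q')+0=1+0=1
L[1]='q': occ=1, LF[1]=C('q')+1=1+1=2
L[2]='q': occ=2, LF[2]=C('q')+2=1+2=3
L[3]='r': occ=0, LF[3]=C('r')+0=4+0=4
L[4]='s': occ=0, LF[4]=C('s')+0=5+0=5
L[5]='$': occ=0, LF[5]=C('$')+0=0+0=0

Answer: 1 2 3 4 5 0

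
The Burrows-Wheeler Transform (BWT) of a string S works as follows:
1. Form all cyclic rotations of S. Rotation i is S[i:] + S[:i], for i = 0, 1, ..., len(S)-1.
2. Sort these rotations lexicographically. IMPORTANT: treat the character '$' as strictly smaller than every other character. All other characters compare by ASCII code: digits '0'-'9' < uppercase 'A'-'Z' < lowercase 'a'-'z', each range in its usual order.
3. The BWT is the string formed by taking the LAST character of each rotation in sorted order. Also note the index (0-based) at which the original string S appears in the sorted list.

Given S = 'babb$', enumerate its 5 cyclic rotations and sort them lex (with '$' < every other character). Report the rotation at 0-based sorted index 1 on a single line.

Answer: abb$b

Derivation:
All 5 rotations (rotation i = S[i:]+S[:i]):
  rot[0] = babb$
  rot[1] = abb$b
  rot[2] = bb$ba
  rot[3] = b$bab
  rot[4] = $babb
Sorted (with $ < everything):
  sorted[0] = $babb
  sorted[1] = abb$b
  sorted[2] = b$bab
  sorted[3] = babb$
  sorted[4] = bb$ba
sorted[1] = abb$b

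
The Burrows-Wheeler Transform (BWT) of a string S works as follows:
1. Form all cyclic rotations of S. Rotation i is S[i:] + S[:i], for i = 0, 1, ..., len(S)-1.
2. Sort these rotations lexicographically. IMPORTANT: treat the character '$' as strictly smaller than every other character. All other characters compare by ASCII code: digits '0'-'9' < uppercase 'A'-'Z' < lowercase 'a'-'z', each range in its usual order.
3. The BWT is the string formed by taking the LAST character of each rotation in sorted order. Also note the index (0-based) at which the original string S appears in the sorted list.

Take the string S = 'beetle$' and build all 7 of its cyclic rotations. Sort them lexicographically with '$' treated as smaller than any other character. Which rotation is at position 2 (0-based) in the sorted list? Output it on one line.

Answer: e$beetl

Derivation:
All 7 rotations (rotation i = S[i:]+S[:i]):
  rot[0] = beetle$
  rot[1] = eetle$b
  rot[2] = etle$be
  rot[3] = tle$bee
  rot[4] = le$beet
  rot[5] = e$beetl
  rot[6] = $beetle
Sorted (with $ < everything):
  sorted[0] = $beetle
  sorted[1] = beetle$
  sorted[2] = e$beetl
  sorted[3] = eetle$b
  sorted[4] = etle$be
  sorted[5] = le$beet
  sorted[6] = tle$bee
sorted[2] = e$beetl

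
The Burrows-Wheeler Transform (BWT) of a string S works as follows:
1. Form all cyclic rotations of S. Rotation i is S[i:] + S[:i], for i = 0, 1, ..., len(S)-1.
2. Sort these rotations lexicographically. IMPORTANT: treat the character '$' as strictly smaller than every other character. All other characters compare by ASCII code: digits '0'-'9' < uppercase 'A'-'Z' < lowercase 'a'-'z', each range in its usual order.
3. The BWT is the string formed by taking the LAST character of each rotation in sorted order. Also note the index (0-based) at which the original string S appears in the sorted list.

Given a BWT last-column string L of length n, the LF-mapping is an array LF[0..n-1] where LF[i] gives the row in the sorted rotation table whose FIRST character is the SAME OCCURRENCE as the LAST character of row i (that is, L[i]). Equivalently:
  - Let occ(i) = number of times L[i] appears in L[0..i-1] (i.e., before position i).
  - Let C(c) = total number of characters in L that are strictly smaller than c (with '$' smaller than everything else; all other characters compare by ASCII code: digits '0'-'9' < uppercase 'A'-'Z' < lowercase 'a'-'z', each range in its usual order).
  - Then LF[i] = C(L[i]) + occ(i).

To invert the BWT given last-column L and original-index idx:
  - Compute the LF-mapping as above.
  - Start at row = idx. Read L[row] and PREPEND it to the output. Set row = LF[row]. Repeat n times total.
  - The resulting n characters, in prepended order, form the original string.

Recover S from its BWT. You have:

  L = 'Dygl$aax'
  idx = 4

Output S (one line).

LF mapping: 1 7 4 5 0 2 3 6
Walk LF starting at row 4, prepending L[row]:
  step 1: row=4, L[4]='$', prepend. Next row=LF[4]=0
  step 2: row=0, L[0]='D', prepend. Next row=LF[0]=1
  step 3: row=1, L[1]='y', prepend. Next row=LF[1]=7
  step 4: row=7, L[7]='x', prepend. Next row=LF[7]=6
  step 5: row=6, L[6]='a', prepend. Next row=LF[6]=3
  step 6: row=3, L[3]='l', prepend. Next row=LF[3]=5
  step 7: row=5, L[5]='a', prepend. Next row=LF[5]=2
  step 8: row=2, L[2]='g', prepend. Next row=LF[2]=4
Reversed output: galaxyD$

Answer: galaxyD$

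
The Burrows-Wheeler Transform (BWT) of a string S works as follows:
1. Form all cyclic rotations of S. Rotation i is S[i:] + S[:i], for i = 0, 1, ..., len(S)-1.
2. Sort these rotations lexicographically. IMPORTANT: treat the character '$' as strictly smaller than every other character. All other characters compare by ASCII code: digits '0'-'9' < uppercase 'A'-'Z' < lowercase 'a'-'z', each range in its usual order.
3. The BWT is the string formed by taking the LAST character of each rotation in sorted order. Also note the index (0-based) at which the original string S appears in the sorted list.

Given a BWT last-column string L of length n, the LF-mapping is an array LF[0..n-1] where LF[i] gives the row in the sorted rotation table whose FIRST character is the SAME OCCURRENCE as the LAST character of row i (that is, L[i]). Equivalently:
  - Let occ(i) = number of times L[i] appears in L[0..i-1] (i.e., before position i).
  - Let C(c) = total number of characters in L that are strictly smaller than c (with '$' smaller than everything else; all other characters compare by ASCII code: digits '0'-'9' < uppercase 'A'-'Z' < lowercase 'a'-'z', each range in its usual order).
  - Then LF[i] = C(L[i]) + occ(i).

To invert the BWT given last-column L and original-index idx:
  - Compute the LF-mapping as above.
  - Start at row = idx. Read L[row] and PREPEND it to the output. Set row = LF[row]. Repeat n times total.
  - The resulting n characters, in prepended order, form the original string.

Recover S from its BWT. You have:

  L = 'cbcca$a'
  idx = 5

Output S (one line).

Answer: cacbac$

Derivation:
LF mapping: 4 3 5 6 1 0 2
Walk LF starting at row 5, prepending L[row]:
  step 1: row=5, L[5]='$', prepend. Next row=LF[5]=0
  step 2: row=0, L[0]='c', prepend. Next row=LF[0]=4
  step 3: row=4, L[4]='a', prepend. Next row=LF[4]=1
  step 4: row=1, L[1]='b', prepend. Next row=LF[1]=3
  step 5: row=3, L[3]='c', prepend. Next row=LF[3]=6
  step 6: row=6, L[6]='a', prepend. Next row=LF[6]=2
  step 7: row=2, L[2]='c', prepend. Next row=LF[2]=5
Reversed output: cacbac$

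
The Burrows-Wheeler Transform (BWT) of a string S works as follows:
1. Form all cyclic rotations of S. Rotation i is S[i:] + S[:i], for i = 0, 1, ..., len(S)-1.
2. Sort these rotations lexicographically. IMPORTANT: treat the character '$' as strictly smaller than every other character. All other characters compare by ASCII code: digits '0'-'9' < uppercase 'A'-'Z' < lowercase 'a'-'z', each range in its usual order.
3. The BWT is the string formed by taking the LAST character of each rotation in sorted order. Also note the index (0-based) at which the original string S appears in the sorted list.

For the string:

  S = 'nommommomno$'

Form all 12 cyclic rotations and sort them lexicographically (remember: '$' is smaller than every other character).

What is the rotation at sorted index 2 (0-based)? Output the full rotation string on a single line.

Answer: mmomno$nommo

Derivation:
All 12 rotations (rotation i = S[i:]+S[:i]):
  rot[0] = nommommomno$
  rot[1] = ommommomno$n
  rot[2] = mmommomno$no
  rot[3] = mommomno$nom
  rot[4] = ommomno$nomm
  rot[5] = mmomno$nommo
  rot[6] = momno$nommom
  rot[7] = omno$nommomm
  rot[8] = mno$nommommo
  rot[9] = no$nommommom
  rot[10] = o$nommommomn
  rot[11] = $nommommomno
Sorted (with $ < everything):
  sorted[0] = $nommommomno
  sorted[1] = mmommomno$no
  sorted[2] = mmomno$nommo
  sorted[3] = mno$nommommo
  sorted[4] = mommomno$nom
  sorted[5] = momno$nommom
  sorted[6] = no$nommommom
  sorted[7] = nommommomno$
  sorted[8] = o$nommommomn
  sorted[9] = ommommomno$n
  sorted[10] = ommomno$nomm
  sorted[11] = omno$nommomm
sorted[2] = mmomno$nommo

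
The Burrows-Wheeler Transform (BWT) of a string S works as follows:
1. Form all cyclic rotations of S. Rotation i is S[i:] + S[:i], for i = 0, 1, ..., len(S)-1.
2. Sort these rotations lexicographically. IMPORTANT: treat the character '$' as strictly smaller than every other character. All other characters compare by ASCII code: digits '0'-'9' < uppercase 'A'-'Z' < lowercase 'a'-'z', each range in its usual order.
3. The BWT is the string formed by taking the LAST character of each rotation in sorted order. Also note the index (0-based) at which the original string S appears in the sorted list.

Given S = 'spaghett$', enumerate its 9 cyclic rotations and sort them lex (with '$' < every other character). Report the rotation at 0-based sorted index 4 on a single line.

Answer: hett$spag

Derivation:
All 9 rotations (rotation i = S[i:]+S[:i]):
  rot[0] = spaghett$
  rot[1] = paghett$s
  rot[2] = aghett$sp
  rot[3] = ghett$spa
  rot[4] = hett$spag
  rot[5] = ett$spagh
  rot[6] = tt$spaghe
  rot[7] = t$spaghet
  rot[8] = $spaghett
Sorted (with $ < everything):
  sorted[0] = $spaghett
  sorted[1] = aghett$sp
  sorted[2] = ett$spagh
  sorted[3] = ghett$spa
  sorted[4] = hett$spag
  sorted[5] = paghett$s
  sorted[6] = spaghett$
  sorted[7] = t$spaghet
  sorted[8] = tt$spaghe
sorted[4] = hett$spag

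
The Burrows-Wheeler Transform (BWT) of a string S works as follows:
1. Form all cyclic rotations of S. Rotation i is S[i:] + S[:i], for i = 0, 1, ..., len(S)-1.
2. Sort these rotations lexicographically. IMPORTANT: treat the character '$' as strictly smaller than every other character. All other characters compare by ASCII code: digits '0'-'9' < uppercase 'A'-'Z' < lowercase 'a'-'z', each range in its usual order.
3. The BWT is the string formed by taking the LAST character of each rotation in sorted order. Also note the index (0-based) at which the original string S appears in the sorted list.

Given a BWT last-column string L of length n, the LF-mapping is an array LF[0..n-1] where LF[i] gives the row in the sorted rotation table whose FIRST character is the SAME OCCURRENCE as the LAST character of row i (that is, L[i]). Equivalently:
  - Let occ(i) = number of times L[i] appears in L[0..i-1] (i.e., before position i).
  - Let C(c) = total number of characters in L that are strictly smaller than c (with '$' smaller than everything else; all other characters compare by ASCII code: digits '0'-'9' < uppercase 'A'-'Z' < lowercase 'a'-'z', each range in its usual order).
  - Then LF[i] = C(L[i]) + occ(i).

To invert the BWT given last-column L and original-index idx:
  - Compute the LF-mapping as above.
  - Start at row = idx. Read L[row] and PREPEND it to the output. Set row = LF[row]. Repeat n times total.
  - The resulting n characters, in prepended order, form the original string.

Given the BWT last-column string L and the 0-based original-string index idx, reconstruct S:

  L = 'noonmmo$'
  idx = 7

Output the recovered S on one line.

Answer: oomomnn$

Derivation:
LF mapping: 3 5 6 4 1 2 7 0
Walk LF starting at row 7, prepending L[row]:
  step 1: row=7, L[7]='$', prepend. Next row=LF[7]=0
  step 2: row=0, L[0]='n', prepend. Next row=LF[0]=3
  step 3: row=3, L[3]='n', prepend. Next row=LF[3]=4
  step 4: row=4, L[4]='m', prepend. Next row=LF[4]=1
  step 5: row=1, L[1]='o', prepend. Next row=LF[1]=5
  step 6: row=5, L[5]='m', prepend. Next row=LF[5]=2
  step 7: row=2, L[2]='o', prepend. Next row=LF[2]=6
  step 8: row=6, L[6]='o', prepend. Next row=LF[6]=7
Reversed output: oomomnn$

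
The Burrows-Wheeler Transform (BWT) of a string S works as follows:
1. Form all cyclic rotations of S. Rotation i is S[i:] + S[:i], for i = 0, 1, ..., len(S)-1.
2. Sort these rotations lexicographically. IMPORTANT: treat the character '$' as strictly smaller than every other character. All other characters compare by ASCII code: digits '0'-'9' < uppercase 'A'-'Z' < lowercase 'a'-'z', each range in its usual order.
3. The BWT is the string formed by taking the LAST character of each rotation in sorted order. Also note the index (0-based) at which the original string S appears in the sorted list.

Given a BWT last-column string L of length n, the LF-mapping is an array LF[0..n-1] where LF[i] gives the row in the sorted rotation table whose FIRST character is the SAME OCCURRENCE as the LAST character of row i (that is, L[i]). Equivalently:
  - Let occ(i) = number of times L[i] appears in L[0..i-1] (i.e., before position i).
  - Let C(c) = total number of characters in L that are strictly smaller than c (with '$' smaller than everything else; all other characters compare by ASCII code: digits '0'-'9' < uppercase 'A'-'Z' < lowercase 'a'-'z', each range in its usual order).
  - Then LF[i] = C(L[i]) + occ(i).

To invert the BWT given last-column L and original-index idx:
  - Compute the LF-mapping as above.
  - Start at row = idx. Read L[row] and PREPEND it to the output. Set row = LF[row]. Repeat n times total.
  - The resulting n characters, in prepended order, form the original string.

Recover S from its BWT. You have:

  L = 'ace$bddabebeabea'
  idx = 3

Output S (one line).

Answer: aeabdbaeedbbeca$

Derivation:
LF mapping: 1 9 12 0 5 10 11 2 6 13 7 14 3 8 15 4
Walk LF starting at row 3, prepending L[row]:
  step 1: row=3, L[3]='$', prepend. Next row=LF[3]=0
  step 2: row=0, L[0]='a', prepend. Next row=LF[0]=1
  step 3: row=1, L[1]='c', prepend. Next row=LF[1]=9
  step 4: row=9, L[9]='e', prepend. Next row=LF[9]=13
  step 5: row=13, L[13]='b', prepend. Next row=LF[13]=8
  step 6: row=8, L[8]='b', prepend. Next row=LF[8]=6
  step 7: row=6, L[6]='d', prepend. Next row=LF[6]=11
  step 8: row=11, L[11]='e', prepend. Next row=LF[11]=14
  step 9: row=14, L[14]='e', prepend. Next row=LF[14]=15
  step 10: row=15, L[15]='a', prepend. Next row=LF[15]=4
  step 11: row=4, L[4]='b', prepend. Next row=LF[4]=5
  step 12: row=5, L[5]='d', prepend. Next row=LF[5]=10
  step 13: row=10, L[10]='b', prepend. Next row=LF[10]=7
  step 14: row=7, L[7]='a', prepend. Next row=LF[7]=2
  step 15: row=2, L[2]='e', prepend. Next row=LF[2]=12
  step 16: row=12, L[12]='a', prepend. Next row=LF[12]=3
Reversed output: aeabdbaeedbbeca$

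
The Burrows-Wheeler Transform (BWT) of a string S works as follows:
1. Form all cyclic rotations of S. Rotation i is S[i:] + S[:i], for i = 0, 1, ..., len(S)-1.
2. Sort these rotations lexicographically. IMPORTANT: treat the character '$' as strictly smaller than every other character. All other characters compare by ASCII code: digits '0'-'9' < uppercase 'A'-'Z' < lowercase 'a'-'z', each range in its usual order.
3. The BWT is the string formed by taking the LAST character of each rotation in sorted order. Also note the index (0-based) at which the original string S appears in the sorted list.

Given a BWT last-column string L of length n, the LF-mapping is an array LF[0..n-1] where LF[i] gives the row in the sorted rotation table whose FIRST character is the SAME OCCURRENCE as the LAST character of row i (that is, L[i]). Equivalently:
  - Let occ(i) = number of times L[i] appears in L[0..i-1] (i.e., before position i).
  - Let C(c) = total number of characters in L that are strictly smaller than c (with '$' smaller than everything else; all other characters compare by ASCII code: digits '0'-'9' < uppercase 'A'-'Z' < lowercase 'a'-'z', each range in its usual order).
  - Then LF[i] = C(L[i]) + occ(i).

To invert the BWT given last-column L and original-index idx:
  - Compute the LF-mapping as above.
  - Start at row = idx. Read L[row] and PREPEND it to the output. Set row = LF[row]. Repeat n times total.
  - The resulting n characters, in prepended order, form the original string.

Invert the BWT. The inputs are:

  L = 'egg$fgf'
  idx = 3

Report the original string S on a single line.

Answer: fggfge$

Derivation:
LF mapping: 1 4 5 0 2 6 3
Walk LF starting at row 3, prepending L[row]:
  step 1: row=3, L[3]='$', prepend. Next row=LF[3]=0
  step 2: row=0, L[0]='e', prepend. Next row=LF[0]=1
  step 3: row=1, L[1]='g', prepend. Next row=LF[1]=4
  step 4: row=4, L[4]='f', prepend. Next row=LF[4]=2
  step 5: row=2, L[2]='g', prepend. Next row=LF[2]=5
  step 6: row=5, L[5]='g', prepend. Next row=LF[5]=6
  step 7: row=6, L[6]='f', prepend. Next row=LF[6]=3
Reversed output: fggfge$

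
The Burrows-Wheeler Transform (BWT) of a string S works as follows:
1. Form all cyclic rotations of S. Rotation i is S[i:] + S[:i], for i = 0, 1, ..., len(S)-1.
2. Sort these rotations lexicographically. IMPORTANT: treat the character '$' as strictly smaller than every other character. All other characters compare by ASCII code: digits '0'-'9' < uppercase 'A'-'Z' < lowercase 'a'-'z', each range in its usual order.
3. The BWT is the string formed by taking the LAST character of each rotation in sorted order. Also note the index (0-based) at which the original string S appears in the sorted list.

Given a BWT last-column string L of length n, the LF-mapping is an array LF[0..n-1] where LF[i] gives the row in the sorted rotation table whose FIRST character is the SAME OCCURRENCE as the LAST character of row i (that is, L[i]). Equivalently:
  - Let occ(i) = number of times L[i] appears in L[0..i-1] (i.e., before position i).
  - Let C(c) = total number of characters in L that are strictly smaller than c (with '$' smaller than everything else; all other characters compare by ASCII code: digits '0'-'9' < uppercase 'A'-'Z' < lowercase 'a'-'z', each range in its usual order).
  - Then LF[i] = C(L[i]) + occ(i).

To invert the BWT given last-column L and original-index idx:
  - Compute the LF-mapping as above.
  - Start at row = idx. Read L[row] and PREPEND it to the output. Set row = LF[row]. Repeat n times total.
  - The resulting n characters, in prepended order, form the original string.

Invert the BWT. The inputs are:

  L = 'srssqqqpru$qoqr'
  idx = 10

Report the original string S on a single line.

Answer: rurrospqsqqqqs$

Derivation:
LF mapping: 11 8 12 13 3 4 5 2 9 14 0 6 1 7 10
Walk LF starting at row 10, prepending L[row]:
  step 1: row=10, L[10]='$', prepend. Next row=LF[10]=0
  step 2: row=0, L[0]='s', prepend. Next row=LF[0]=11
  step 3: row=11, L[11]='q', prepend. Next row=LF[11]=6
  step 4: row=6, L[6]='q', prepend. Next row=LF[6]=5
  step 5: row=5, L[5]='q', prepend. Next row=LF[5]=4
  step 6: row=4, L[4]='q', prepend. Next row=LF[4]=3
  step 7: row=3, L[3]='s', prepend. Next row=LF[3]=13
  step 8: row=13, L[13]='q', prepend. Next row=LF[13]=7
  step 9: row=7, L[7]='p', prepend. Next row=LF[7]=2
  step 10: row=2, L[2]='s', prepend. Next row=LF[2]=12
  step 11: row=12, L[12]='o', prepend. Next row=LF[12]=1
  step 12: row=1, L[1]='r', prepend. Next row=LF[1]=8
  step 13: row=8, L[8]='r', prepend. Next row=LF[8]=9
  step 14: row=9, L[9]='u', prepend. Next row=LF[9]=14
  step 15: row=14, L[14]='r', prepend. Next row=LF[14]=10
Reversed output: rurrospqsqqqqs$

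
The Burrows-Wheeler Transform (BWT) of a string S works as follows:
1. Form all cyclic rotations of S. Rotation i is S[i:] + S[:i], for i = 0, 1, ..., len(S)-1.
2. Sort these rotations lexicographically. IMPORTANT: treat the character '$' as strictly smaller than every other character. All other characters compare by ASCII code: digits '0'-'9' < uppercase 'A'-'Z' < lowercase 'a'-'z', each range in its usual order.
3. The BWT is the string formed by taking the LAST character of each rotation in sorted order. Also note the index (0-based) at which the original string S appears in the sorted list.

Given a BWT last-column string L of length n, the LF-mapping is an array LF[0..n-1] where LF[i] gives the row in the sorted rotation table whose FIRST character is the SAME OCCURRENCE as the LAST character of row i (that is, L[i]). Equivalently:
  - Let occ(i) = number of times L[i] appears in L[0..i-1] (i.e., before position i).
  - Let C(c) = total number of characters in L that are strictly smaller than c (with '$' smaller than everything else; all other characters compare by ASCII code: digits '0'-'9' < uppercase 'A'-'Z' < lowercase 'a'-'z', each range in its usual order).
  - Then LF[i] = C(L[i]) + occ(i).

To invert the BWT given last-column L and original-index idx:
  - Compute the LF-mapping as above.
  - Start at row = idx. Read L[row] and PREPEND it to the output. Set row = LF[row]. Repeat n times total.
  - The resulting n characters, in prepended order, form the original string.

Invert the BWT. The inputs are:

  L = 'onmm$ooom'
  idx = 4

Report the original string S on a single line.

Answer: nmmmoooo$

Derivation:
LF mapping: 5 4 1 2 0 6 7 8 3
Walk LF starting at row 4, prepending L[row]:
  step 1: row=4, L[4]='$', prepend. Next row=LF[4]=0
  step 2: row=0, L[0]='o', prepend. Next row=LF[0]=5
  step 3: row=5, L[5]='o', prepend. Next row=LF[5]=6
  step 4: row=6, L[6]='o', prepend. Next row=LF[6]=7
  step 5: row=7, L[7]='o', prepend. Next row=LF[7]=8
  step 6: row=8, L[8]='m', prepend. Next row=LF[8]=3
  step 7: row=3, L[3]='m', prepend. Next row=LF[3]=2
  step 8: row=2, L[2]='m', prepend. Next row=LF[2]=1
  step 9: row=1, L[1]='n', prepend. Next row=LF[1]=4
Reversed output: nmmmoooo$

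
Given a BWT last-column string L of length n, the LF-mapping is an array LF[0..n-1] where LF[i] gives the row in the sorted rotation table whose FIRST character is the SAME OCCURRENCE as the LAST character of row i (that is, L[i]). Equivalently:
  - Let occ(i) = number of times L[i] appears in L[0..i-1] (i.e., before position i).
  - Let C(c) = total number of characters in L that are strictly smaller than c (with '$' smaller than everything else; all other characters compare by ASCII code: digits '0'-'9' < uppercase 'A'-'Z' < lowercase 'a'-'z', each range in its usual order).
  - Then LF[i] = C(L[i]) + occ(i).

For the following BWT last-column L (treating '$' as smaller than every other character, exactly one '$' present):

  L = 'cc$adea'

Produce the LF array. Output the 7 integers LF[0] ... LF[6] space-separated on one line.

Char counts: '$':1, 'a':2, 'c':2, 'd':1, 'e':1
C (first-col start): C('$')=0, C('a')=1, C('c')=3, C('d')=5, C('e')=6
L[0]='c': occ=0, LF[0]=C('c')+0=3+0=3
L[1]='c': occ=1, LF[1]=C('c')+1=3+1=4
L[2]='$': occ=0, LF[2]=C('$')+0=0+0=0
L[3]='a': occ=0, LF[3]=C('a')+0=1+0=1
L[4]='d': occ=0, LF[4]=C('d')+0=5+0=5
L[5]='e': occ=0, LF[5]=C('e')+0=6+0=6
L[6]='a': occ=1, LF[6]=C('a')+1=1+1=2

Answer: 3 4 0 1 5 6 2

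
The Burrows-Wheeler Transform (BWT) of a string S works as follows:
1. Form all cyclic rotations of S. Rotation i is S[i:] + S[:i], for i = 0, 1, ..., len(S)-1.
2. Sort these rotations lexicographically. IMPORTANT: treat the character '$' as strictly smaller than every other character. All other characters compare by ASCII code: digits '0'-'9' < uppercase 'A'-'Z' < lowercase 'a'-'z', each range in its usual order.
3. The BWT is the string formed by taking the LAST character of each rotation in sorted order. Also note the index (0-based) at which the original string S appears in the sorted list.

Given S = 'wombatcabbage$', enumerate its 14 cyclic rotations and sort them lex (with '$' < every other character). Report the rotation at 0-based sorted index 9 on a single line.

All 14 rotations (rotation i = S[i:]+S[:i]):
  rot[0] = wombatcabbage$
  rot[1] = ombatcabbage$w
  rot[2] = mbatcabbage$wo
  rot[3] = batcabbage$wom
  rot[4] = atcabbage$womb
  rot[5] = tcabbage$womba
  rot[6] = cabbage$wombat
  rot[7] = abbage$wombatc
  rot[8] = bbage$wombatca
  rot[9] = bage$wombatcab
  rot[10] = age$wombatcabb
  rot[11] = ge$wombatcabba
  rot[12] = e$wombatcabbag
  rot[13] = $wombatcabbage
Sorted (with $ < everything):
  sorted[0] = $wombatcabbage
  sorted[1] = abbage$wombatc
  sorted[2] = age$wombatcabb
  sorted[3] = atcabbage$womb
  sorted[4] = bage$wombatcab
  sorted[5] = batcabbage$wom
  sorted[6] = bbage$wombatca
  sorted[7] = cabbage$wombat
  sorted[8] = e$wombatcabbag
  sorted[9] = ge$wombatcabba
  sorted[10] = mbatcabbage$wo
  sorted[11] = ombatcabbage$w
  sorted[12] = tcabbage$womba
  sorted[13] = wombatcabbage$
sorted[9] = ge$wombatcabba

Answer: ge$wombatcabba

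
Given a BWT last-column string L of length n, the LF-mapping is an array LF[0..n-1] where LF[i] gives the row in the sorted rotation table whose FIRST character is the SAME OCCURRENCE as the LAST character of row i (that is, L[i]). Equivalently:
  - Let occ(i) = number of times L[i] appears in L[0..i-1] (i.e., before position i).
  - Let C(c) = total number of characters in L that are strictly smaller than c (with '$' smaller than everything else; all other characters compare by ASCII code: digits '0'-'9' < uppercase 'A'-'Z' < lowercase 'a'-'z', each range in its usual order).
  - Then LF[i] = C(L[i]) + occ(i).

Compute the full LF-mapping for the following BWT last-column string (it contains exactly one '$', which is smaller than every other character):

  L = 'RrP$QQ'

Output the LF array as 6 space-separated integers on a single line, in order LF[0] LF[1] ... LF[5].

Char counts: '$':1, 'P':1, 'Q':2, 'R':1, 'r':1
C (first-col start): C('$')=0, C('P')=1, C('Q')=2, C('R')=4, C('r')=5
L[0]='R': occ=0, LF[0]=C('R')+0=4+0=4
L[1]='r': occ=0, LF[1]=C('r')+0=5+0=5
L[2]='P': occ=0, LF[2]=C('P')+0=1+0=1
L[3]='$': occ=0, LF[3]=C('$')+0=0+0=0
L[4]='Q': occ=0, LF[4]=C('Q')+0=2+0=2
L[5]='Q': occ=1, LF[5]=C('Q')+1=2+1=3

Answer: 4 5 1 0 2 3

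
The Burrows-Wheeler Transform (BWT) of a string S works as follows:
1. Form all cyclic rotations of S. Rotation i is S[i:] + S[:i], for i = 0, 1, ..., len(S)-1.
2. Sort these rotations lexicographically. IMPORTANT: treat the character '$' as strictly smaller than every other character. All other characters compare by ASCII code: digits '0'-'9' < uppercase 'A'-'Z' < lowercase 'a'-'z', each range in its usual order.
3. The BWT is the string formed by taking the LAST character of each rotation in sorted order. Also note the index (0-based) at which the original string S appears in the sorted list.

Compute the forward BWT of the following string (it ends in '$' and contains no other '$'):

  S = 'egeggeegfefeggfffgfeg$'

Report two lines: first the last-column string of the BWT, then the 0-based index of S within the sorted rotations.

All 22 rotations (rotation i = S[i:]+S[:i]):
  rot[0] = egeggeegfefeggfffgfeg$
  rot[1] = geggeegfefeggfffgfeg$e
  rot[2] = eggeegfefeggfffgfeg$eg
  rot[3] = ggeegfefeggfffgfeg$ege
  rot[4] = geegfefeggfffgfeg$egeg
  rot[5] = eegfefeggfffgfeg$egegg
  rot[6] = egfefeggfffgfeg$egegge
  rot[7] = gfefeggfffgfeg$egeggee
  rot[8] = fefeggfffgfeg$egeggeeg
  rot[9] = efeggfffgfeg$egeggeegf
  rot[10] = feggfffgfeg$egeggeegfe
  rot[11] = eggfffgfeg$egeggeegfef
  rot[12] = ggfffgfeg$egeggeegfefe
  rot[13] = gfffgfeg$egeggeegfefeg
  rot[14] = fffgfeg$egeggeegfefegg
  rot[15] = ffgfeg$egeggeegfefeggf
  rot[16] = fgfeg$egeggeegfefeggff
  rot[17] = gfeg$egeggeegfefeggfff
  rot[18] = feg$egeggeegfefeggfffg
  rot[19] = eg$egeggeegfefeggfffgf
  rot[20] = g$egeggeegfefeggfffgfe
  rot[21] = $egeggeegfefeggfffgfeg
Sorted (with $ < everything):
  sorted[0] = $egeggeegfefeggfffgfeg  (last char: 'g')
  sorted[1] = eegfefeggfffgfeg$egegg  (last char: 'g')
  sorted[2] = efeggfffgfeg$egeggeegf  (last char: 'f')
  sorted[3] = eg$egeggeegfefeggfffgf  (last char: 'f')
  sorted[4] = egeggeegfefeggfffgfeg$  (last char: '$')
  sorted[5] = egfefeggfffgfeg$egegge  (last char: 'e')
  sorted[6] = eggeegfefeggfffgfeg$eg  (last char: 'g')
  sorted[7] = eggfffgfeg$egeggeegfef  (last char: 'f')
  sorted[8] = fefeggfffgfeg$egeggeeg  (last char: 'g')
  sorted[9] = feg$egeggeegfefeggfffg  (last char: 'g')
  sorted[10] = feggfffgfeg$egeggeegfe  (last char: 'e')
  sorted[11] = fffgfeg$egeggeegfefegg  (last char: 'g')
  sorted[12] = ffgfeg$egeggeegfefeggf  (last char: 'f')
  sorted[13] = fgfeg$egeggeegfefeggff  (last char: 'f')
  sorted[14] = g$egeggeegfefeggfffgfe  (last char: 'e')
  sorted[15] = geegfefeggfffgfeg$egeg  (last char: 'g')
  sorted[16] = geggeegfefeggfffgfeg$e  (last char: 'e')
  sorted[17] = gfefeggfffgfeg$egeggee  (last char: 'e')
  sorted[18] = gfeg$egeggeegfefeggfff  (last char: 'f')
  sorted[19] = gfffgfeg$egeggeegfefeg  (last char: 'g')
  sorted[20] = ggeegfefeggfffgfeg$ege  (last char: 'e')
  sorted[21] = ggfffgfeg$egeggeegfefe  (last char: 'e')
Last column: ggff$egfggegffegeefgee
Original string S is at sorted index 4

Answer: ggff$egfggegffegeefgee
4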